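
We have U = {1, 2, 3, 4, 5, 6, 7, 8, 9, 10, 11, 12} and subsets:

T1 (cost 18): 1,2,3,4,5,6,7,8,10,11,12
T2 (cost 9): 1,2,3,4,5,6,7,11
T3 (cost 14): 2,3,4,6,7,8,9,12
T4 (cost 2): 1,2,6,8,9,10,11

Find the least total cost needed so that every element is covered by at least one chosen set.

T1, T4 cover every element at cost 18 + 2 = 20.
Any cover uses at least 2 sets; among all covering selections none totals below 20.

20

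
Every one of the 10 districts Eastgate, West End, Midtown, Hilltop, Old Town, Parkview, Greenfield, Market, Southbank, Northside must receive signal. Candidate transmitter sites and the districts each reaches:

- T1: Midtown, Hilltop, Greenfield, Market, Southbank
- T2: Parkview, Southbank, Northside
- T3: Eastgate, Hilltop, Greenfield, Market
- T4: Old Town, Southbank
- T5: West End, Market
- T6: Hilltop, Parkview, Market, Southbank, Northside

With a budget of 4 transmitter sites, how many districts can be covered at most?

9

Choosing T1, T2, T3, T4 covers {Eastgate, Midtown, Hilltop, Old Town, Parkview, Greenfield, Market, Southbank, Northside} — 9 districts.
No choice of 4 transmitter sites does better; here West End is left uncovered.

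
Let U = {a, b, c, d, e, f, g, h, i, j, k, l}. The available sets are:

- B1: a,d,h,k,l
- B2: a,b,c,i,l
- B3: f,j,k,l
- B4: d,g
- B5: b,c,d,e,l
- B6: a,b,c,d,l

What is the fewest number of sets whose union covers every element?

B1, B2, B3, B4, B5 together cover {a, b, c, d, e, f, g, h, i, j, k, l} — every element.
No 4 of the 6 sets cover everything (all 15 size-4 selections fall short), so 5 is minimum.

5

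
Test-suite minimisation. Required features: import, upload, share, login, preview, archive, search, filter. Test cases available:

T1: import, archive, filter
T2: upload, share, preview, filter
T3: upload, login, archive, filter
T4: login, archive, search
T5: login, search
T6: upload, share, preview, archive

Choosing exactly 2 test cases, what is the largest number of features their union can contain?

Choosing T2, T4 covers {upload, share, login, preview, archive, search, filter} — 7 features.
No choice of 2 test cases does better; here import is left uncovered.

7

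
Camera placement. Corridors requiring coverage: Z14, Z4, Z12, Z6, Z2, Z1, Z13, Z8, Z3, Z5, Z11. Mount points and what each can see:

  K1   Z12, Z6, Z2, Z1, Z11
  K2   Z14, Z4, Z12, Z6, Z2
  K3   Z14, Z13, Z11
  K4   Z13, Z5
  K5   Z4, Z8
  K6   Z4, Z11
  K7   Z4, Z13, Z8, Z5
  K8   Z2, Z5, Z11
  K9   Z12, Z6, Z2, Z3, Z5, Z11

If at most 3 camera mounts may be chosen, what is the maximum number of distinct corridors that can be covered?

10

Choosing K1, K2, K7 covers {Z14, Z4, Z12, Z6, Z2, Z1, Z13, Z8, Z5, Z11} — 10 corridors.
No choice of 3 camera mounts does better; here Z3 is left uncovered.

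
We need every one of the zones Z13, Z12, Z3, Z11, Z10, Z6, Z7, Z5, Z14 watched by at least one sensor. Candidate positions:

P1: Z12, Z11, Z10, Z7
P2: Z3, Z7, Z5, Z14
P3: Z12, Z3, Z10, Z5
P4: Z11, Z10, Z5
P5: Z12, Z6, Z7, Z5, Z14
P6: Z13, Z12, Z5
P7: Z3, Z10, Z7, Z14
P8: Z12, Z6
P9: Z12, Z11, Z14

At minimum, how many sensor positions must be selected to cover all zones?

P1, P2, P5, P6 together cover {Z13, Z12, Z3, Z11, Z10, Z6, Z7, Z5, Z14} — every zone.
No 3 of the 9 sensor positions cover everything (all 84 triples fall short), so 4 is minimum.

4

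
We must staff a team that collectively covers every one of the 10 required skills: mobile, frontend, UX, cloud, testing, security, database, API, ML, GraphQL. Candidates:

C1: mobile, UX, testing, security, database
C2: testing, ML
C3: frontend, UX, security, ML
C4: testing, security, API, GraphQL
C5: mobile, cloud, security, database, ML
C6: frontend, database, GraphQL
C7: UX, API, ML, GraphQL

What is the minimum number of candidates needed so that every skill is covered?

C3, C4, C5 together cover {mobile, frontend, UX, cloud, testing, security, database, API, ML, GraphQL} — every skill.
No 2 of the 7 candidates cover everything (all 21 pairs fall short), so 3 is minimum.
Greedy (largest uncovered first) would take C1, C7, C3, C5 — 4 candidates — but 3 suffice.

3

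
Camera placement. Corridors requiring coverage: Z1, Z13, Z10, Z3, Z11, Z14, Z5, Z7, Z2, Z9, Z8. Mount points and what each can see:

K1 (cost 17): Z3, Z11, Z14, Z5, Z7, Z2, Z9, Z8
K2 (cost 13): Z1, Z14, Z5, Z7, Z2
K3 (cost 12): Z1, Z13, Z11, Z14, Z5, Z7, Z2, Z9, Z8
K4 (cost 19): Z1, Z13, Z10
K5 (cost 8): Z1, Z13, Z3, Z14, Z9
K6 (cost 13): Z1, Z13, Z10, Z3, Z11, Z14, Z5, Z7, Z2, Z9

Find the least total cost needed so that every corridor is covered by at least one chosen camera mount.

K3, K6 cover every corridor at cost 12 + 13 = 25.
Any cover uses at least 2 camera mounts; among all covering selections none totals below 25.

25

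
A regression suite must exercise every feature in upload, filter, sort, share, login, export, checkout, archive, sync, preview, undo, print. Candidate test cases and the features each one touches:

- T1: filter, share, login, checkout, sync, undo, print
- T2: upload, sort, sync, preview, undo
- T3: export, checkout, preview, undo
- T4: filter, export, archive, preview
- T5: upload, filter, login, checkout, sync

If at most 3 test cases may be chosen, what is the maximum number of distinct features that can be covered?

Choosing T1, T2, T4 covers {upload, filter, sort, share, login, export, checkout, archive, sync, preview, undo, print} — 12 features.
That is all 12 features.

12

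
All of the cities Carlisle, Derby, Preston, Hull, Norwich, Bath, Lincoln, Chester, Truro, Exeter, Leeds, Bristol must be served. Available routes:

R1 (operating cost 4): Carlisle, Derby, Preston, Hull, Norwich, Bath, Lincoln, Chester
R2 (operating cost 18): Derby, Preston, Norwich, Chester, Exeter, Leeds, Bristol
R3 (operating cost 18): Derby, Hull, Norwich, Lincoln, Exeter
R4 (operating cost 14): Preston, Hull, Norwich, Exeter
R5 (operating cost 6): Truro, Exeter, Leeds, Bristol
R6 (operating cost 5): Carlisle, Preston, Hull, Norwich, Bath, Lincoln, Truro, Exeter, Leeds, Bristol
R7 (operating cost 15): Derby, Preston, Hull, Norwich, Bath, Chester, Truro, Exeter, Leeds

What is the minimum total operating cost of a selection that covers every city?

R1, R6 cover every city at operating cost 4 + 5 = 9.
Any cover uses at least 2 routes; among all covering selections none totals below 9.

9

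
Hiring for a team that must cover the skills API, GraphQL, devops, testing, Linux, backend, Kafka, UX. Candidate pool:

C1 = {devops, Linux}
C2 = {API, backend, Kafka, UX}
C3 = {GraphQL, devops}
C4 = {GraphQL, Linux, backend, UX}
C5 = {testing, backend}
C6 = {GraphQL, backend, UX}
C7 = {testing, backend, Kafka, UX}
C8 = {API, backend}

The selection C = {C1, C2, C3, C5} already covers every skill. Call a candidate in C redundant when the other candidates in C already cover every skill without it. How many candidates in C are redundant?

0

Drop C1: Linux uncovered — not redundant.
Drop C2: API, Kafka, UX uncovered — not redundant.
Drop C3: GraphQL uncovered — not redundant.
Drop C5: testing uncovered — not redundant.
None of the candidates in C is redundant.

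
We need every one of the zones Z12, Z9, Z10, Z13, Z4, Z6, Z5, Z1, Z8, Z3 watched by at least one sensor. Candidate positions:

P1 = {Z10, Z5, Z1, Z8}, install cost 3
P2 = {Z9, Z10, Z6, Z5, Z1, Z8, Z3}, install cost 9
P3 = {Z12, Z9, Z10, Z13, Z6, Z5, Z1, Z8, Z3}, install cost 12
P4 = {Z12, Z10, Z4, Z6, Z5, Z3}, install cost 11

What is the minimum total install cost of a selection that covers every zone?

P3, P4 cover every zone at install cost 12 + 11 = 23.
Any cover uses at least 2 sensor positions; among all covering selections none totals below 23.

23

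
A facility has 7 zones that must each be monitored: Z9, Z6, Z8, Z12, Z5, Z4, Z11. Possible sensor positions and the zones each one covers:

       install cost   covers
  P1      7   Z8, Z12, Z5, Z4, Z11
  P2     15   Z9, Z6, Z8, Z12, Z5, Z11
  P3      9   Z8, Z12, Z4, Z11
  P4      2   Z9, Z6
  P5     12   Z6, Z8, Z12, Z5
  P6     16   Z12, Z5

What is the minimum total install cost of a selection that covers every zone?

P1, P4 cover every zone at install cost 7 + 2 = 9.
Any cover uses at least 2 sensor positions; among all covering selections none totals below 9.

9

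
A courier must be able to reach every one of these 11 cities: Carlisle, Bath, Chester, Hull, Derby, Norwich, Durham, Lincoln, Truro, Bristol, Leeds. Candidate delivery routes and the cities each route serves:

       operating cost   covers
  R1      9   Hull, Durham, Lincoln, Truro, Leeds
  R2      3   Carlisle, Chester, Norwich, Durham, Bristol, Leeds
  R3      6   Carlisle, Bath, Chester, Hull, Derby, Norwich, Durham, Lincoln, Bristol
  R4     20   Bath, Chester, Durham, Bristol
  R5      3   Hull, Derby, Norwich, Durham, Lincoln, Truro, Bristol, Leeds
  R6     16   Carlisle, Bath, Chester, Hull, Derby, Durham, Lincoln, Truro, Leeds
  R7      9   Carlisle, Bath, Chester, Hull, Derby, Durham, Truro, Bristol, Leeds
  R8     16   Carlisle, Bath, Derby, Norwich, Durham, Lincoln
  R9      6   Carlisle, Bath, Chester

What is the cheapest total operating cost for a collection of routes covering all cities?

R3, R5 cover every city at operating cost 6 + 3 = 9.
Any cover uses at least 2 routes; among all covering selections none totals below 9.
Greedy by coverage-per-operating cost would pick R5, R2, R3 for 12 — worse than the optimum 9.

9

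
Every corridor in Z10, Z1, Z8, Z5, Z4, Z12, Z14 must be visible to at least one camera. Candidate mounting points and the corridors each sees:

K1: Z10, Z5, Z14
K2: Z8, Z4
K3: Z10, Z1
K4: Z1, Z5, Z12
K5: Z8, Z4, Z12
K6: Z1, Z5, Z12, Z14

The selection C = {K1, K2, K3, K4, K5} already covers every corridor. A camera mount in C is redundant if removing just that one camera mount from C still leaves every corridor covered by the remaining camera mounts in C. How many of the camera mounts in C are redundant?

Drop K1: Z14 uncovered — not redundant.
Drop K2: the rest still cover every corridor — redundant.
Drop K3: the rest still cover every corridor — redundant.
Drop K4: the rest still cover every corridor — redundant.
Drop K5: the rest still cover every corridor — redundant.
4 redundant: K2, K3, K4, K5.

4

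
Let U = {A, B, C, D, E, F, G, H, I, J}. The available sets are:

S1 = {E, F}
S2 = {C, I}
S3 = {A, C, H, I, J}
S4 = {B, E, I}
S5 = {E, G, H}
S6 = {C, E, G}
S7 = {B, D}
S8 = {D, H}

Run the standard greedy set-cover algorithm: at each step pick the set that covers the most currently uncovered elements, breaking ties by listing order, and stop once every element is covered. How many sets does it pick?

Pick 1: S3 covers 5 new elements (A, C, H, I, J).
Pick 2: S1 covers 2 new elements (E, F).
Pick 3: S7 covers 2 new elements (B, D).
Pick 4: S5 covers 1 new elements (G).
Greedy uses 4 sets.

4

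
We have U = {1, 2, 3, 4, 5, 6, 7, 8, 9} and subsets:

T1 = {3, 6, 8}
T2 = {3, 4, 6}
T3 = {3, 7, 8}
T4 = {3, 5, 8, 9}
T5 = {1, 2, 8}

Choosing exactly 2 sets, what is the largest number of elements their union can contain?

6

Choosing T2, T4 covers {3, 4, 5, 6, 8, 9} — 6 elements.
No choice of 2 sets does better; here 1, 2, 7 are left uncovered.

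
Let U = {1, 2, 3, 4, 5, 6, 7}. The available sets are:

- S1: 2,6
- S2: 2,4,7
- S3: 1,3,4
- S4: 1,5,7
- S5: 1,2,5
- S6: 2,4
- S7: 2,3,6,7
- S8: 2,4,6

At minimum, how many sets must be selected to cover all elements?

S1, S3, S4 together cover {1, 2, 3, 4, 5, 6, 7} — every element.
No 2 of the 8 sets cover everything (all 28 pairs fall short), so 3 is minimum.

3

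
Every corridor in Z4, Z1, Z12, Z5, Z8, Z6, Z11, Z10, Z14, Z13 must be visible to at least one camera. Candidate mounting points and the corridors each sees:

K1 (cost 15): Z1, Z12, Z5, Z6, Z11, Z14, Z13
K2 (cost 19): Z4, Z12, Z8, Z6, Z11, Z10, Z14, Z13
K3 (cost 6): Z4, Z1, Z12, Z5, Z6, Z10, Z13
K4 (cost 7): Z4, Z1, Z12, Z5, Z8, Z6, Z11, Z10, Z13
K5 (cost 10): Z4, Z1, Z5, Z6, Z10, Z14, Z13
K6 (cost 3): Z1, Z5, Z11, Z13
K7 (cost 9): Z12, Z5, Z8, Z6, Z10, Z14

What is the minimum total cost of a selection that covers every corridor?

16

K4, K7 cover every corridor at cost 7 + 9 = 16.
Any cover uses at least 2 camera mounts; among all covering selections none totals below 16.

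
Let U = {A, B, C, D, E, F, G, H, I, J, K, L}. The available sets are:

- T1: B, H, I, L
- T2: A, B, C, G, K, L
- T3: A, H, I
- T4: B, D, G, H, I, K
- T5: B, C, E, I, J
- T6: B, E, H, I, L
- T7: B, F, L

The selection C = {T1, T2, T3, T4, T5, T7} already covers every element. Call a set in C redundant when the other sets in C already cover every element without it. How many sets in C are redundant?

Drop T1: the rest still cover every element — redundant.
Drop T2: the rest still cover every element — redundant.
Drop T3: the rest still cover every element — redundant.
Drop T4: D uncovered — not redundant.
Drop T5: E, J uncovered — not redundant.
Drop T7: F uncovered — not redundant.
3 redundant: T1, T2, T3.

3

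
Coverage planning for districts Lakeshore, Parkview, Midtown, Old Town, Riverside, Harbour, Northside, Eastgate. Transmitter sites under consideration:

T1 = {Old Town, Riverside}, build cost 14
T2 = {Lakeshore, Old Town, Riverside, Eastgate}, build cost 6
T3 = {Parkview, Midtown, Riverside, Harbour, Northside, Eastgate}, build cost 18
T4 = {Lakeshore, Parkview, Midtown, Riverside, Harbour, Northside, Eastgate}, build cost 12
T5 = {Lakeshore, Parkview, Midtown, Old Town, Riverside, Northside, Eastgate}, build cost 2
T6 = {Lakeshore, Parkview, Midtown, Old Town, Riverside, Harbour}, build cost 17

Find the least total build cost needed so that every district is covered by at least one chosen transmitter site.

14

T4, T5 cover every district at build cost 12 + 2 = 14.
Any cover uses at least 2 transmitter sites; among all covering selections none totals below 14.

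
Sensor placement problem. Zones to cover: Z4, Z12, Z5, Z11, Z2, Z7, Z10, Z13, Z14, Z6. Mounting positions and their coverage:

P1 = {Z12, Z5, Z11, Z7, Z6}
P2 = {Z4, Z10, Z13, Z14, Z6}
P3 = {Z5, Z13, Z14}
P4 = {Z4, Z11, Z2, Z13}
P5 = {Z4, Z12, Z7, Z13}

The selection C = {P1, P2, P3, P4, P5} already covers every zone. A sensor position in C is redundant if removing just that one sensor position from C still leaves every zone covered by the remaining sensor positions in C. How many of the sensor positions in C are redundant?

3

Drop P1: the rest still cover every zone — redundant.
Drop P2: Z10 uncovered — not redundant.
Drop P3: the rest still cover every zone — redundant.
Drop P4: Z2 uncovered — not redundant.
Drop P5: the rest still cover every zone — redundant.
3 redundant: P1, P3, P5.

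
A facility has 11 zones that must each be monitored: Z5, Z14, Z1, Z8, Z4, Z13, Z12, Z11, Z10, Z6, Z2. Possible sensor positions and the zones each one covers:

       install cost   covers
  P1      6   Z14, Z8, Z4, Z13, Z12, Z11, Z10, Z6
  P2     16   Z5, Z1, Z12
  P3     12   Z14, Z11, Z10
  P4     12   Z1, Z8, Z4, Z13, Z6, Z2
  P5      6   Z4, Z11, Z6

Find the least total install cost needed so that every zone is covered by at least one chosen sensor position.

34

P1, P2, P4 cover every zone at install cost 6 + 16 + 12 = 34.
Any cover uses at least 3 sensor positions; among all covering selections none totals below 34.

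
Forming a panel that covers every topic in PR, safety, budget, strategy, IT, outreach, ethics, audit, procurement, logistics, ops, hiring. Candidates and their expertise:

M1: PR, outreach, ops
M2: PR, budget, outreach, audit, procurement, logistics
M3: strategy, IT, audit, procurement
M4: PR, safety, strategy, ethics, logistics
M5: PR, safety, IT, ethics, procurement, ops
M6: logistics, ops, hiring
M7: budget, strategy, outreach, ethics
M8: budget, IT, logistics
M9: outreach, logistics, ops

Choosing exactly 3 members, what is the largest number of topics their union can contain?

11

Choosing M2, M3, M5 covers {PR, safety, budget, strategy, IT, outreach, ethics, audit, procurement, logistics, ops} — 11 topics.
No choice of 3 members does better; here hiring is left uncovered.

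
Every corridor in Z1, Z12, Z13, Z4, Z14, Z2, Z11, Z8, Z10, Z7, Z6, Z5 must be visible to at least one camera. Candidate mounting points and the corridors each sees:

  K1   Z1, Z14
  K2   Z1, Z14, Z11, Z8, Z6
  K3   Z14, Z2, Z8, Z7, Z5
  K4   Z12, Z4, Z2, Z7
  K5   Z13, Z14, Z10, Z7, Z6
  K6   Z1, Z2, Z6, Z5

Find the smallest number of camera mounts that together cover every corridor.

K2, K3, K4, K5 together cover {Z1, Z12, Z13, Z4, Z14, Z2, Z11, Z8, Z10, Z7, Z6, Z5} — every corridor.
No 3 of the 6 camera mounts cover everything (all 20 triples fall short), so 4 is minimum.

4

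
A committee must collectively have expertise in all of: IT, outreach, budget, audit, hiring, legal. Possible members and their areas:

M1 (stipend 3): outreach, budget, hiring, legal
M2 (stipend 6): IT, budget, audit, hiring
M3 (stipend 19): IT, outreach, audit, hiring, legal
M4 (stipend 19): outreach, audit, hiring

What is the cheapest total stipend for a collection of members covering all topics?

9

M1, M2 cover every topic at stipend 3 + 6 = 9.
Any cover uses at least 2 members; among all covering selections none totals below 9.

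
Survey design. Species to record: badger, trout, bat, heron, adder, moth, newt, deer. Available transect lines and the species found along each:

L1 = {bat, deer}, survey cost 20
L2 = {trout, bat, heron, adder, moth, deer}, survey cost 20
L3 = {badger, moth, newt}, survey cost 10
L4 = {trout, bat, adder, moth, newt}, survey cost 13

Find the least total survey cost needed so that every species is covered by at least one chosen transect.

L2, L3 cover every species at survey cost 20 + 10 = 30.
Any cover uses at least 2 transects; among all covering selections none totals below 30.

30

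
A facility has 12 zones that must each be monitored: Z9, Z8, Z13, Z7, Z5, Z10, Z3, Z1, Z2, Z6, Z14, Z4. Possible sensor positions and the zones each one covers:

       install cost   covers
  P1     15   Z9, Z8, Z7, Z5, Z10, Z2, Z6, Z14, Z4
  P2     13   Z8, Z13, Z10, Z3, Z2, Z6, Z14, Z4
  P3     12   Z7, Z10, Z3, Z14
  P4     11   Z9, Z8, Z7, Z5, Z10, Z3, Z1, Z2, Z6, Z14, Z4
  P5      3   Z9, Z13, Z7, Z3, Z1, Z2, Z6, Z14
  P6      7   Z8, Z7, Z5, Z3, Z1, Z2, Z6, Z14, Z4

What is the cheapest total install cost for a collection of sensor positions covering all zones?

P4, P5 cover every zone at install cost 11 + 3 = 14.
Any cover uses at least 2 sensor positions; among all covering selections none totals below 14.
Greedy by coverage-per-install cost would pick P5, P6, P4 for 21 — worse than the optimum 14.

14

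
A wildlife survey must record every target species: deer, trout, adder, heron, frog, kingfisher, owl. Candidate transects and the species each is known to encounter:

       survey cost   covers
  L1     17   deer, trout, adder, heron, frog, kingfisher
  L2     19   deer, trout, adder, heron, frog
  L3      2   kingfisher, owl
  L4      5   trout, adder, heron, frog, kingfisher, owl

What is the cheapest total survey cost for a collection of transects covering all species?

L1, L3 cover every species at survey cost 17 + 2 = 19.
Any cover uses at least 2 transects; among all covering selections none totals below 19.
Greedy by coverage-per-survey cost would pick L4, L1 for 22 — worse than the optimum 19.

19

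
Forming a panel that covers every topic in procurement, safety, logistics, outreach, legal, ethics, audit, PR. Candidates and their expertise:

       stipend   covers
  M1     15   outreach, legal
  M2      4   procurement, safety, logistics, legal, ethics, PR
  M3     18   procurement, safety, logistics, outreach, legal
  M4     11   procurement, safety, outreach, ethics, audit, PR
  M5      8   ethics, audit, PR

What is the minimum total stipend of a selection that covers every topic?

M2, M4 cover every topic at stipend 4 + 11 = 15.
Any cover uses at least 2 members; among all covering selections none totals below 15.

15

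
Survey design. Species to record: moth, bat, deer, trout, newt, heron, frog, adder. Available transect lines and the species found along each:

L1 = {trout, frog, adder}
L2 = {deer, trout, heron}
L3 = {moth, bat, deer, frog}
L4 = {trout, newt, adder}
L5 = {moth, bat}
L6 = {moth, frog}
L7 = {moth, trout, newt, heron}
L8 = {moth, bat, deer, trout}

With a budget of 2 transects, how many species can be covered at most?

7

Choosing L3, L4 covers {moth, bat, deer, trout, newt, frog, adder} — 7 species.
No choice of 2 transects does better; here heron is left uncovered.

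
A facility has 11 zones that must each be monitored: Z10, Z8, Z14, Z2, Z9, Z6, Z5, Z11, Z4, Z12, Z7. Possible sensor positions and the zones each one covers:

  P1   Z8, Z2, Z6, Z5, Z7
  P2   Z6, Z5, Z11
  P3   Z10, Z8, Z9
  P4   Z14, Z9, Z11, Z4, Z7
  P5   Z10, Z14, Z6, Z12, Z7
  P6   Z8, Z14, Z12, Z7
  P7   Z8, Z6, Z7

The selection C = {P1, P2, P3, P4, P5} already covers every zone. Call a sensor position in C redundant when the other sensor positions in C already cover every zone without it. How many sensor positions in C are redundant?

2

Drop P1: Z2 uncovered — not redundant.
Drop P2: the rest still cover every zone — redundant.
Drop P3: the rest still cover every zone — redundant.
Drop P4: Z4 uncovered — not redundant.
Drop P5: Z12 uncovered — not redundant.
2 redundant: P2, P3.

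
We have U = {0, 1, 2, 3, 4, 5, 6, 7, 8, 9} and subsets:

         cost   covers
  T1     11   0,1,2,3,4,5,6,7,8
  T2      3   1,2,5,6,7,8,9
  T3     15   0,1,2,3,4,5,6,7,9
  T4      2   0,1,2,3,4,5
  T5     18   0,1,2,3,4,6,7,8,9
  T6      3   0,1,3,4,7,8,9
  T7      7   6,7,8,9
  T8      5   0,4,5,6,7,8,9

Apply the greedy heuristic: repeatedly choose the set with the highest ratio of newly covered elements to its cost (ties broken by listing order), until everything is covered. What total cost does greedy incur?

5

Pick 1: T4 adds 6 new (0, 1, 2, 3, 4, 5) at cost 2 (ratio 6/2).
Pick 2: T2 adds 4 new (6, 7, 8, 9) at cost 3 (ratio 4/3).
Greedy total cost: 2 + 3 = 5.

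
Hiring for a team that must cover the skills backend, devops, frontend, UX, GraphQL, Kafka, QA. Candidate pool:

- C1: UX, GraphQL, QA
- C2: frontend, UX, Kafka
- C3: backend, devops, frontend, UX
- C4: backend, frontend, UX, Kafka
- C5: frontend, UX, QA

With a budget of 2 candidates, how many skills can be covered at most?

Choosing C1, C3 covers {backend, devops, frontend, UX, GraphQL, QA} — 6 skills.
No choice of 2 candidates does better; here Kafka is left uncovered.

6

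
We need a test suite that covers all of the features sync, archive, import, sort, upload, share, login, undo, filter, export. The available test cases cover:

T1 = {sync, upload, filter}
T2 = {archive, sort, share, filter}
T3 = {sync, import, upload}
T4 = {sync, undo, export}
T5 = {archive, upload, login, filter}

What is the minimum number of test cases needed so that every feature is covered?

T2, T3, T4, T5 together cover {sync, archive, import, sort, upload, share, login, undo, filter, export} — every feature.
No 3 of the 5 test cases cover everything (all 10 triples fall short), so 4 is minimum.

4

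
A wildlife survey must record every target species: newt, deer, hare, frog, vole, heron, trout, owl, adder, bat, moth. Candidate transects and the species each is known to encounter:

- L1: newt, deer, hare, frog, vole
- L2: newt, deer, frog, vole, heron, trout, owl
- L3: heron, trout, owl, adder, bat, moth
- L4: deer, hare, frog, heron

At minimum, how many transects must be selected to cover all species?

L1, L3 together cover {newt, deer, hare, frog, vole, heron, trout, owl, adder, bat, moth} — every species.
No single transect contains all 11 species, so 2 is optimal.

2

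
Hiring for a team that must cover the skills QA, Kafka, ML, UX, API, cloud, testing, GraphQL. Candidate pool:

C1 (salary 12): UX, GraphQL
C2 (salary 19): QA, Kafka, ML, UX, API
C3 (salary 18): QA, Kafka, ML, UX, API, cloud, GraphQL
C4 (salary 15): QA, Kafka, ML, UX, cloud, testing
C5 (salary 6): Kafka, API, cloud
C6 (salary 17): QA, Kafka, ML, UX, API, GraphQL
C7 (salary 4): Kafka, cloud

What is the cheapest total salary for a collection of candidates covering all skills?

C4, C6 cover every skill at salary 15 + 17 = 32.
Any cover uses at least 2 candidates; among all covering selections none totals below 32.
Greedy by coverage-per-salary would pick C5, C4, C1 for 33 — worse than the optimum 32.

32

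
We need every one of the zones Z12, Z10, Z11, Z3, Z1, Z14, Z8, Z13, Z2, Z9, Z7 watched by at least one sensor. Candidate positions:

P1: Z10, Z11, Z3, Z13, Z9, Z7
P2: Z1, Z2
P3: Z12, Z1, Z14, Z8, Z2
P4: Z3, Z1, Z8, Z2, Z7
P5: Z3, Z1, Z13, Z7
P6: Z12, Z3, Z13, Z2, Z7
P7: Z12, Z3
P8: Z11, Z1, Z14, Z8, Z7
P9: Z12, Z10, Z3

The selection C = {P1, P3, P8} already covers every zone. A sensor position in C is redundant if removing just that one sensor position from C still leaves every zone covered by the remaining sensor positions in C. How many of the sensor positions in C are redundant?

1

Drop P1: Z10, Z3, Z13, Z9 uncovered — not redundant.
Drop P3: Z12, Z2 uncovered — not redundant.
Drop P8: the rest still cover every zone — redundant.
1 redundant: P8.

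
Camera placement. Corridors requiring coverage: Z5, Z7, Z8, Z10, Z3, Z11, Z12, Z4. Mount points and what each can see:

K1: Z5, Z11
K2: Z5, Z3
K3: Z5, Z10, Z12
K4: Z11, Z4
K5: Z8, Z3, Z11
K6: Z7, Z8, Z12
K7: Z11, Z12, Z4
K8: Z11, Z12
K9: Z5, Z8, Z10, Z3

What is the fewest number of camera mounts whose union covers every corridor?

3

K4, K6, K9 together cover {Z5, Z7, Z8, Z10, Z3, Z11, Z12, Z4} — every corridor.
No 2 of the 9 camera mounts cover everything (all 36 pairs fall short), so 3 is minimum.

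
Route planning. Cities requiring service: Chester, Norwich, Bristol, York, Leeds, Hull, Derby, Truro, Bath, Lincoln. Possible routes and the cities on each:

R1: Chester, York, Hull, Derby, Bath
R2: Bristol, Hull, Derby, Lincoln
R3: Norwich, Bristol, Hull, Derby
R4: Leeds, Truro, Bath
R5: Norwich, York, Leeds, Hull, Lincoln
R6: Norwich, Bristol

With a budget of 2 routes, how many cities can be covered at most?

8

Choosing R1, R5 covers {Chester, Norwich, York, Leeds, Hull, Derby, Bath, Lincoln} — 8 cities.
No choice of 2 routes does better; here Bristol, Truro are left uncovered.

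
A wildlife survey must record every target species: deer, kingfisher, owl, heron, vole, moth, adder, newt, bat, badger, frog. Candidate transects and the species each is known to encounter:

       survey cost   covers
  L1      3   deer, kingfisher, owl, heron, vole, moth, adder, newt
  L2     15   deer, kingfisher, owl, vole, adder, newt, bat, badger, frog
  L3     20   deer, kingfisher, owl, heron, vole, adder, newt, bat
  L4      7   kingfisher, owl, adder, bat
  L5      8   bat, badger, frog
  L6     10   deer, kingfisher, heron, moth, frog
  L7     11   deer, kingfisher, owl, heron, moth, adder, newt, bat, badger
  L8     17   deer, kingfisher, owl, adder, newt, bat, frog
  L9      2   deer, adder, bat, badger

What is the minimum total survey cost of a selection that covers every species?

L1, L5 cover every species at survey cost 3 + 8 = 11.
Any cover uses at least 2 transects; among all covering selections none totals below 11.

11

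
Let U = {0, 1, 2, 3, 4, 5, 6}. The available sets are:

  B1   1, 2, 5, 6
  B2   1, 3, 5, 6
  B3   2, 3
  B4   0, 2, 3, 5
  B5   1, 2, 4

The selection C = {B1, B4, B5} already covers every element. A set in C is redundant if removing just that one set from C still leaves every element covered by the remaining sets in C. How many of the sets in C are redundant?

Drop B1: 6 uncovered — not redundant.
Drop B4: 0, 3 uncovered — not redundant.
Drop B5: 4 uncovered — not redundant.
None of the sets in C is redundant.

0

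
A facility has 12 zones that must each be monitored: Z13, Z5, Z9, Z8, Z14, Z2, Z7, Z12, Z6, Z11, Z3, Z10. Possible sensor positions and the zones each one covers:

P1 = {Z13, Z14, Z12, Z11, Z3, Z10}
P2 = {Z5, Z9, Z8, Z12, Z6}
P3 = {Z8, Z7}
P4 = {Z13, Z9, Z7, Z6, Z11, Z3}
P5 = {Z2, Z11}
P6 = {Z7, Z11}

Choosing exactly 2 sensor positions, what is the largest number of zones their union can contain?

10

Choosing P1, P2 covers {Z13, Z5, Z9, Z8, Z14, Z12, Z6, Z11, Z3, Z10} — 10 zones.
No choice of 2 sensor positions does better; here Z2, Z7 are left uncovered.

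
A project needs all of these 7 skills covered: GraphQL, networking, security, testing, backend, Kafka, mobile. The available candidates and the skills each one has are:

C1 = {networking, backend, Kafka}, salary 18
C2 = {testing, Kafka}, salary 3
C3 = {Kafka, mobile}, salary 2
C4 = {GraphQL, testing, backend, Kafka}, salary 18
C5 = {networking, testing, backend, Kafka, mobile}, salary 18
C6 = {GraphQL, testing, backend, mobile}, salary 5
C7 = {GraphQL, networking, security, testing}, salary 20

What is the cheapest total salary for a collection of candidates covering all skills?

27

C3, C6, C7 cover every skill at salary 2 + 5 + 20 = 27.
Any cover uses at least 2 candidates; among all covering selections none totals below 27.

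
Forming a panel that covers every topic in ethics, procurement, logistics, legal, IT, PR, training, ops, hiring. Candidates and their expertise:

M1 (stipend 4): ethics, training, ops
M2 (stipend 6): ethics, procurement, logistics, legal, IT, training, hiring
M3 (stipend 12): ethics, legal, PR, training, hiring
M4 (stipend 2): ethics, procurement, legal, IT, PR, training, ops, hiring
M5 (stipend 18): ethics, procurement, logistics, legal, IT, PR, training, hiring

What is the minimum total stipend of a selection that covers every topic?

M2, M4 cover every topic at stipend 6 + 2 = 8.
Any cover uses at least 2 members; among all covering selections none totals below 8.

8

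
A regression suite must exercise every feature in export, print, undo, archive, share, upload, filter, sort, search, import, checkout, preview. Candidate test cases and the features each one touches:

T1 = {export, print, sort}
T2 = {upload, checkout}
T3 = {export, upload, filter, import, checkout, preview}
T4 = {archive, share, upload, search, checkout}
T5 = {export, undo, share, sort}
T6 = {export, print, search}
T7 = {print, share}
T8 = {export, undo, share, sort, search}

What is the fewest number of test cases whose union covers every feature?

T1, T3, T4, T5 together cover {export, print, undo, archive, share, upload, filter, sort, search, import, checkout, preview} — every feature.
No 3 of the 8 test cases cover everything (all 56 triples fall short), so 4 is minimum.

4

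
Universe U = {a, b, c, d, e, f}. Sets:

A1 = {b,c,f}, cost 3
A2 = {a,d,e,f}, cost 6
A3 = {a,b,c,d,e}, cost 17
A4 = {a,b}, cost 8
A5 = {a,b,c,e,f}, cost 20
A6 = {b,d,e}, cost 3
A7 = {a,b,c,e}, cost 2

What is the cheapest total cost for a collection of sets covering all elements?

8

A2, A7 cover every element at cost 6 + 2 = 8.
Any cover uses at least 2 sets; among all covering selections none totals below 8.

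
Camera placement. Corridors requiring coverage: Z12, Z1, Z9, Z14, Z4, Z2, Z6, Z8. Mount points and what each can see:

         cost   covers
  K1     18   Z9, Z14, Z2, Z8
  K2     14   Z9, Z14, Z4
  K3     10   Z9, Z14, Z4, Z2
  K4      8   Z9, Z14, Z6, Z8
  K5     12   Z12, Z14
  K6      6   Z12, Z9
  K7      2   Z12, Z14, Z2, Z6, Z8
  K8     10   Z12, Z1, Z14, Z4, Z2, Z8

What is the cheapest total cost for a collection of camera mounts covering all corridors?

K4, K8 cover every corridor at cost 8 + 10 = 18.
Any cover uses at least 2 camera mounts; among all covering selections none totals below 18.
Greedy by coverage-per-cost would pick K7, K3, K8 for 22 — worse than the optimum 18.

18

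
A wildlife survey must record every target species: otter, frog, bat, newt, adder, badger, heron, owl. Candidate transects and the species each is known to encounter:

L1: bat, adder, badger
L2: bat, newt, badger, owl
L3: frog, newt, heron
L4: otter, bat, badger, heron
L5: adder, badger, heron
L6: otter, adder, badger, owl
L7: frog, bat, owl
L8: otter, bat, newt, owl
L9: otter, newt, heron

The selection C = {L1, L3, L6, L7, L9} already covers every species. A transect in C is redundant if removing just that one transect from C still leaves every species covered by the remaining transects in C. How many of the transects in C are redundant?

5

Drop L1: the rest still cover every species — redundant.
Drop L3: the rest still cover every species — redundant.
Drop L6: the rest still cover every species — redundant.
Drop L7: the rest still cover every species — redundant.
Drop L9: the rest still cover every species — redundant.
5 redundant: L1, L3, L6, L7, L9.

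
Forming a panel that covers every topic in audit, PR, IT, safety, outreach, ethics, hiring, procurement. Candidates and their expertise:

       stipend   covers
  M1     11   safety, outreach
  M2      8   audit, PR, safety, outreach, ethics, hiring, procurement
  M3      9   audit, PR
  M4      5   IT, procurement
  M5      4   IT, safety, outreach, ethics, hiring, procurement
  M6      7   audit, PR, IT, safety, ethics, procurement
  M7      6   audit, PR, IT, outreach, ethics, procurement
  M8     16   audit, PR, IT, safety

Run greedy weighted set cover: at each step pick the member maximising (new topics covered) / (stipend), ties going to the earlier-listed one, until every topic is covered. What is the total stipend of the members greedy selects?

Pick 1: M5 adds 6 new (IT, safety, outreach, ethics, hiring, procurement) at stipend 4 (ratio 6/4).
Pick 2: M7 adds 2 new (audit, PR) at stipend 6 (ratio 2/6).
Greedy total stipend: 4 + 6 = 10.

10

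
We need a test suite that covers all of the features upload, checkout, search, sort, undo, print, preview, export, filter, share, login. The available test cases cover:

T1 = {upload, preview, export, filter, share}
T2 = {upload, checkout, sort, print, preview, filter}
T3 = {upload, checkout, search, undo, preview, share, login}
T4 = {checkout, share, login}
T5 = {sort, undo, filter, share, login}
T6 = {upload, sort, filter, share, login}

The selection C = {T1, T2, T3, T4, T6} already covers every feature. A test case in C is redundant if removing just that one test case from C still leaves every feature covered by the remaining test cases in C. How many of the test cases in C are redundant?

2

Drop T1: export uncovered — not redundant.
Drop T2: print uncovered — not redundant.
Drop T3: search, undo uncovered — not redundant.
Drop T4: the rest still cover every feature — redundant.
Drop T6: the rest still cover every feature — redundant.
2 redundant: T4, T6.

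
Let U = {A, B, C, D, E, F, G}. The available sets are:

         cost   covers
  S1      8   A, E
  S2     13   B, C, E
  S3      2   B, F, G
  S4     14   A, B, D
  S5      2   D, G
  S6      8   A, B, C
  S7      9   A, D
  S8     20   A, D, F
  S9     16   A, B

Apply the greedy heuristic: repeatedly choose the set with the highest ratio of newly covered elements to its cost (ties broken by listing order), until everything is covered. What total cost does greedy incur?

Pick 1: S3 adds 3 new (B, F, G) at cost 2 (ratio 3/2).
Pick 2: S5 adds 1 new (D) at cost 2 (ratio 1/2).
Pick 3: S1 adds 2 new (A, E) at cost 8 (ratio 2/8).
Pick 4: S6 adds 1 new (C) at cost 8 (ratio 1/8).
Greedy total cost: 2 + 2 + 8 + 8 = 20.

20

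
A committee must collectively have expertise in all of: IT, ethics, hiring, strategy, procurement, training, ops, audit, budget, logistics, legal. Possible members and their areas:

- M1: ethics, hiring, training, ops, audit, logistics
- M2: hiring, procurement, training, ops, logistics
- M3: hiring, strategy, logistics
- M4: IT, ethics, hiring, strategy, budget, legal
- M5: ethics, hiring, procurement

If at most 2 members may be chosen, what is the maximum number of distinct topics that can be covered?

10

Choosing M1, M4 covers {IT, ethics, hiring, strategy, training, ops, audit, budget, logistics, legal} — 10 topics.
No choice of 2 members does better; here procurement is left uncovered.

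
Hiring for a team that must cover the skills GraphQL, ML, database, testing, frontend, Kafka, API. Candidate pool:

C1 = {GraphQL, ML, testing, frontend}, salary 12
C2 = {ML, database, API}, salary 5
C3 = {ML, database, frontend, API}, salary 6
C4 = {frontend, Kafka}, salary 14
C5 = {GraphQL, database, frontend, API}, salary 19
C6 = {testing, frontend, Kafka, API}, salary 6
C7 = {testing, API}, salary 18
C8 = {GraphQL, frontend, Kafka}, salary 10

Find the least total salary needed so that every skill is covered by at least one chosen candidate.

21

C2, C6, C8 cover every skill at salary 5 + 6 + 10 = 21.
Any cover uses at least 3 candidates; among all covering selections none totals below 21.
Greedy by coverage-per-salary would pick C3, C6, C8 for 22 — worse than the optimum 21.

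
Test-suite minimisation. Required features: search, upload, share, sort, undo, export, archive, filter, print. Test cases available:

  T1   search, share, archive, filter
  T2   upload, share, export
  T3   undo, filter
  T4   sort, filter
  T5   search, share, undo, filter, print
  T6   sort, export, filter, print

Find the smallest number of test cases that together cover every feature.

T1, T2, T3, T6 together cover {search, upload, share, sort, undo, export, archive, filter, print} — every feature.
No 3 of the 6 test cases cover everything (all 20 triples fall short), so 4 is minimum.

4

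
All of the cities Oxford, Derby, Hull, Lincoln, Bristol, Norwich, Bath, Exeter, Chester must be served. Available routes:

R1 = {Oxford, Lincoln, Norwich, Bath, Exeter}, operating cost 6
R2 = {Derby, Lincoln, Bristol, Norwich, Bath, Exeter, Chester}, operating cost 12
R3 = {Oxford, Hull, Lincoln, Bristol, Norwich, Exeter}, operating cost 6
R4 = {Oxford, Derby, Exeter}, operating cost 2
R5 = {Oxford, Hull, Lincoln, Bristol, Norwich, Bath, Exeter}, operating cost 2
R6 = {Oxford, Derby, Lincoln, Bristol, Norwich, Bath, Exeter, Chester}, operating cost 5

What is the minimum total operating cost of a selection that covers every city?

7

R5, R6 cover every city at operating cost 2 + 5 = 7.
Any cover uses at least 2 routes; among all covering selections none totals below 7.
Greedy by coverage-per-operating cost would pick R5, R4, R6 for 9 — worse than the optimum 7.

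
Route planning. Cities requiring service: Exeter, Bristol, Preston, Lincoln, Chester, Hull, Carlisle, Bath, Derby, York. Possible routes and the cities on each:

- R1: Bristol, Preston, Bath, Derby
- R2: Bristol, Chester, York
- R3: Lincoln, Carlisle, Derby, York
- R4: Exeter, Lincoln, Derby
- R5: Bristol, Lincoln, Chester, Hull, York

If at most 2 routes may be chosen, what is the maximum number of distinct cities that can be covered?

8

Choosing R1, R5 covers {Bristol, Preston, Lincoln, Chester, Hull, Bath, Derby, York} — 8 cities.
No choice of 2 routes does better; here Exeter, Carlisle are left uncovered.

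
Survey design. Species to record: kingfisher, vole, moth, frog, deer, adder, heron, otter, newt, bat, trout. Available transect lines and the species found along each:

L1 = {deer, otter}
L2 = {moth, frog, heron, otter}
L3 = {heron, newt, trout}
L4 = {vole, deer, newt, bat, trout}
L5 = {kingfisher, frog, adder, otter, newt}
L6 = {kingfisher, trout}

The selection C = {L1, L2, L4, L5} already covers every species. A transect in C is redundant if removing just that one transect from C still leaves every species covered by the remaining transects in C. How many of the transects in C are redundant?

1

Drop L1: the rest still cover every species — redundant.
Drop L2: moth, heron uncovered — not redundant.
Drop L4: vole, bat, trout uncovered — not redundant.
Drop L5: kingfisher, adder uncovered — not redundant.
1 redundant: L1.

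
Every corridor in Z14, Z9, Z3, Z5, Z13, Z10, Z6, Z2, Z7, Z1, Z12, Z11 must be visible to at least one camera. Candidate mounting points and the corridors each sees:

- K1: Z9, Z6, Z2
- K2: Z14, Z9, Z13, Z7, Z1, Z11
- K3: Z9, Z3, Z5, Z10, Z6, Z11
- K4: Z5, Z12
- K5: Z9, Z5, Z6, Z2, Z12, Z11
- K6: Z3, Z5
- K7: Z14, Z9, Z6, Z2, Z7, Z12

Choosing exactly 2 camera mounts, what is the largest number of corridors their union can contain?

Choosing K2, K3 covers {Z14, Z9, Z3, Z5, Z13, Z10, Z6, Z7, Z1, Z11} — 10 corridors.
No choice of 2 camera mounts does better; here Z2, Z12 are left uncovered.

10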